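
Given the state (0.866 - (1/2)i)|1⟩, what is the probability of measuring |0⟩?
0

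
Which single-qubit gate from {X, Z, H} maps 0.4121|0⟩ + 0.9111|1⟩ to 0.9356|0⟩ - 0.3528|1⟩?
H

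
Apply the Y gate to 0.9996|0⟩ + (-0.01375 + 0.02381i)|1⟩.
(0.02381 + 0.01375i)|0⟩ + 0.9996i|1⟩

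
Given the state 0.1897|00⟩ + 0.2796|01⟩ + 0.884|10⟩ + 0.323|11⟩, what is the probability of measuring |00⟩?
0.03599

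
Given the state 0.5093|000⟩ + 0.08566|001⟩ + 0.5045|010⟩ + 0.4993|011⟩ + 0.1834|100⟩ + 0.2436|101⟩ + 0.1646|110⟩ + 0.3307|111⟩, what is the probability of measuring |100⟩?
0.03364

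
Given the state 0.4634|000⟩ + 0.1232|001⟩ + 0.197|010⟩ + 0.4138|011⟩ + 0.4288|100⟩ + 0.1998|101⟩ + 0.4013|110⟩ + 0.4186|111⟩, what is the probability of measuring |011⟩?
0.1712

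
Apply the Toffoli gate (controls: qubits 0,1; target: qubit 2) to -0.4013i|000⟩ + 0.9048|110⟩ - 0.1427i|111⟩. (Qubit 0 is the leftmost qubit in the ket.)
-0.4013i|000⟩ - 0.1427i|110⟩ + 0.9048|111⟩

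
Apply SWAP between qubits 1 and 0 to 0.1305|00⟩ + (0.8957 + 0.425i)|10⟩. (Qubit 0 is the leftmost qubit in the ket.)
0.1305|00⟩ + (0.8957 + 0.425i)|01⟩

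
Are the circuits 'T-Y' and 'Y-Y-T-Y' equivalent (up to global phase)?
Yes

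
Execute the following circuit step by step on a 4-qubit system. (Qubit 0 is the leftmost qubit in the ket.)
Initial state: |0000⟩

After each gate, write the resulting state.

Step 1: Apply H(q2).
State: 1/√2|0000⟩ + 1/√2|0010⟩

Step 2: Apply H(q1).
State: 1/2|0000⟩ + 1/2|0010⟩ + 1/2|0100⟩ + 1/2|0110⟩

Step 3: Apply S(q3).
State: 1/2|0000⟩ + 1/2|0010⟩ + 1/2|0100⟩ + 1/2|0110⟩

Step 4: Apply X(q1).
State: 1/2|0000⟩ + 1/2|0010⟩ + 1/2|0100⟩ + 1/2|0110⟩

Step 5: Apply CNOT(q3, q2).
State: 1/2|0000⟩ + 1/2|0010⟩ + 1/2|0100⟩ + 1/2|0110⟩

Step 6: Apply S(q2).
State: 1/2|0000⟩ + (1/2)i|0010⟩ + 1/2|0100⟩ + (1/2)i|0110⟩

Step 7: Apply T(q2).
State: 1/2|0000⟩ + (-1/√8 + (1/√8)i)|0010⟩ + 1/2|0100⟩ + (-1/√8 + (1/√8)i)|0110⟩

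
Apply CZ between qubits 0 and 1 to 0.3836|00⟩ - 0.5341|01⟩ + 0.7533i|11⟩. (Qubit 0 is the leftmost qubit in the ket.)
0.3836|00⟩ - 0.5341|01⟩ - 0.7533i|11⟩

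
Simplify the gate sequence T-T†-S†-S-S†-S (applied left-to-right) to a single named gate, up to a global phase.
I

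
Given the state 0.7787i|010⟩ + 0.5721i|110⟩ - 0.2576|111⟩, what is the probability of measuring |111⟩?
0.06636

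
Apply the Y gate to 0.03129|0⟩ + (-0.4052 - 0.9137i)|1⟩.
(-0.9137 + 0.4052i)|0⟩ + 0.03129i|1⟩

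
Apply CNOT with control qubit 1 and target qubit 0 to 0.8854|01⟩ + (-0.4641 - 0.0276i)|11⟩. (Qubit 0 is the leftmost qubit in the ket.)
(-0.4641 - 0.0276i)|01⟩ + 0.8854|11⟩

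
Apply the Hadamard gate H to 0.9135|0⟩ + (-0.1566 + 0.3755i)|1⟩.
(0.5352 + 0.2655i)|0⟩ + (0.7567 - 0.2655i)|1⟩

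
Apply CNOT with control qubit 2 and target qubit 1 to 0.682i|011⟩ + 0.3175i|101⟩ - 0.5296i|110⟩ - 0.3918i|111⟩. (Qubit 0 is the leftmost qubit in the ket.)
0.682i|001⟩ - 0.3918i|101⟩ - 0.5296i|110⟩ + 0.3175i|111⟩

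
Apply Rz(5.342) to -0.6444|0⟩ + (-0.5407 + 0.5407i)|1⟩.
(0.5744 + 0.2922i)|0⟩ + (0.2368 - 0.7271i)|1⟩

Rz(5.342) = [[e^(−iθ/2), 0], [0, e^(iθ/2)]] with e^(±iθ/2) = cos(θ/2) ± i·sin(θ/2); θ = 5.342, cos(θ/2) ≈ -0.8913, sin(θ/2) ≈ 0.453415.
With a = amp(|0⟩) = -0.6444 and b = amp(|1⟩) = (-0.5407 + 0.5407i):
new amp(|0⟩) = (-0.8913 - 0.453415i)·a = (0.5744 + 0.2922i)
new amp(|1⟩) = (-0.8913 + 0.453415i)·b = (0.2368 - 0.7271i)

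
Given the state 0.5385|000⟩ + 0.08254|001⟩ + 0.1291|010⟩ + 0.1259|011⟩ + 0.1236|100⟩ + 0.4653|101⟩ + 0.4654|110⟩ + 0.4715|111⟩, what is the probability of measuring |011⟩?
0.01585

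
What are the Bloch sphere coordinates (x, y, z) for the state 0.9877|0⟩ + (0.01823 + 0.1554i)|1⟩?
(0.03601, 0.307, 0.9511)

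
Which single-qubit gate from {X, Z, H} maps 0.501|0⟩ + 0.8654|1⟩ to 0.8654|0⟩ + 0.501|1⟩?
X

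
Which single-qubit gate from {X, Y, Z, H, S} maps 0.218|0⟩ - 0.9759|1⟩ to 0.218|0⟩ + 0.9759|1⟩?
Z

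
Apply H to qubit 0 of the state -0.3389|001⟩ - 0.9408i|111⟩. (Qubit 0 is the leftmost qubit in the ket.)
-0.2396|001⟩ - 0.6652i|011⟩ - 0.2396|101⟩ + 0.6652i|111⟩

H on qubit 0 mixes each pair of kets that differ only in qubit 0: amplitudes (a, b) of (|…0…⟩, |…1…⟩) become ((a + b)/√2, (a − b)/√2). Kets absent from the input have amplitude 0.
(|001⟩, |101⟩): (a, b) = (-0.3389, 0) → (-0.2396, -0.2396)
(|011⟩, |111⟩): (a, b) = (0, -0.9408i) → (-0.6652i, 0.6652i)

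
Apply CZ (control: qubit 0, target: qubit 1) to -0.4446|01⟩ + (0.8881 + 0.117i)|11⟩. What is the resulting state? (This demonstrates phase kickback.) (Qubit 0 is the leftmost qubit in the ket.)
-0.4446|01⟩ + (-0.8881 - 0.117i)|11⟩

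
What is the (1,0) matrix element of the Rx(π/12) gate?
-0.1305i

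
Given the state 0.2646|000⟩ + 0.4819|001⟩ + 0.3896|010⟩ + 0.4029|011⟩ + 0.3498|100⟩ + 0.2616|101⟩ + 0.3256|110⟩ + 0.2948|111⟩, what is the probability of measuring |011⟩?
0.1623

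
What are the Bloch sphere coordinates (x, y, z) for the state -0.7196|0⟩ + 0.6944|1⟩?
(-0.9994, 0, 0.03563)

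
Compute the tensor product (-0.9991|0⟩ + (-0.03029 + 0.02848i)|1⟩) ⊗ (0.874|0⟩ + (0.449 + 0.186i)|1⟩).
-0.8732|00⟩ + (-0.4486 - 0.1858i)|01⟩ + (-0.02647 + 0.02489i)|10⟩ + (-0.0189 + 0.007154i)|11⟩

amp(|b₁b₂…⟩) = product of the factor amplitudes for bits b₁, b₂, …; only kets whose every factor amplitude is nonzero survive.
|00⟩: (-0.9991)(0.874) = -0.8732
|01⟩: (-0.9991)(0.449 + 0.186i) = (-0.4486 - 0.1858i)
|10⟩: (-0.03029 + 0.02848i)(0.874) = (-0.02647 + 0.02489i)
|11⟩: (-0.03029 + 0.02848i)(0.449 + 0.186i) = (-0.0189 + 0.007154i)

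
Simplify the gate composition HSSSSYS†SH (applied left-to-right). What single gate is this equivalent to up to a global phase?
Y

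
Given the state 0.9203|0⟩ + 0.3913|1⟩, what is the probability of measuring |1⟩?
0.1531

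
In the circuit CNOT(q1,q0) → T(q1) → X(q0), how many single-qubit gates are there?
2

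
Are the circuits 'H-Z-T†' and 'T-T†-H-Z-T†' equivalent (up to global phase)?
Yes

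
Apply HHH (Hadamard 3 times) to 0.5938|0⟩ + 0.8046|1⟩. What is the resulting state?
0.9888|0⟩ - 0.1491|1⟩

H² = I, so H^3 = H: a single Hadamard. With (a, b) = (0.5938, 0.8046), H gives ((a + b)/√2, (a − b)/√2) = (0.9888, -0.1491).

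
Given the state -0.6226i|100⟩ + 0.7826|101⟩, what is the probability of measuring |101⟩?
0.6125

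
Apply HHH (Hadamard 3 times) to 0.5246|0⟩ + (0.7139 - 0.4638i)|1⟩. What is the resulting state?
(0.8758 - 0.328i)|0⟩ + (-0.1339 + 0.328i)|1⟩

H² = I, so H^3 = H: a single Hadamard. With (a, b) = (0.5246, (0.7139 - 0.4638i)), H gives ((a + b)/√2, (a − b)/√2) = ((0.8758 - 0.328i), (-0.1339 + 0.328i)).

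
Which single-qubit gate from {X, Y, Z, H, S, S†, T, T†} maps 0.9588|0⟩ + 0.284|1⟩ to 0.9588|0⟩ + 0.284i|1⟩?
S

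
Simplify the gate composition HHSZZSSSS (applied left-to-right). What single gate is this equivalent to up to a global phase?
S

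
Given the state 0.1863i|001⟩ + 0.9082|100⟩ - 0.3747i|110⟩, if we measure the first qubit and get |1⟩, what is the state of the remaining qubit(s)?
0.9244|00⟩ - 0.3814i|10⟩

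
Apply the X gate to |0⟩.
|1⟩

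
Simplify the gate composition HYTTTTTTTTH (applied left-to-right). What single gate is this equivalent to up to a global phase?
Y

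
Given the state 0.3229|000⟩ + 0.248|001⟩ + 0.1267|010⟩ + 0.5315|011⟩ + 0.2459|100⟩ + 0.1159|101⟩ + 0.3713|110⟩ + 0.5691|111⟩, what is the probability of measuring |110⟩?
0.1379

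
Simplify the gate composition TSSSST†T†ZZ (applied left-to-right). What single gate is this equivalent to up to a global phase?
T†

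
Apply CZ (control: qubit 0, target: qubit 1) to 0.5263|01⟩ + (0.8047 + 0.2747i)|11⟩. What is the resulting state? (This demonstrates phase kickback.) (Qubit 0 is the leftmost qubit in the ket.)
0.5263|01⟩ + (-0.8047 - 0.2747i)|11⟩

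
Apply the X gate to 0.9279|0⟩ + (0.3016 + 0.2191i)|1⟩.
(0.3016 + 0.2191i)|0⟩ + 0.9279|1⟩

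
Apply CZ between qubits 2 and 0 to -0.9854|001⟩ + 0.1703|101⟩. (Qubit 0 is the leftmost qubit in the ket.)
-0.9854|001⟩ - 0.1703|101⟩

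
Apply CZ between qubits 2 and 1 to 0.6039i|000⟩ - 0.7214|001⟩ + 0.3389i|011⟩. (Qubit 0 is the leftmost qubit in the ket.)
0.6039i|000⟩ - 0.7214|001⟩ - 0.3389i|011⟩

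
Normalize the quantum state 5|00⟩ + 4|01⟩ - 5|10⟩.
0.6155|00⟩ + 0.4924|01⟩ - 0.6155|10⟩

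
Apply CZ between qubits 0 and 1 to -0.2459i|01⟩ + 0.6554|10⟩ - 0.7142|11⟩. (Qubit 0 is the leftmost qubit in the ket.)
-0.2459i|01⟩ + 0.6554|10⟩ + 0.7142|11⟩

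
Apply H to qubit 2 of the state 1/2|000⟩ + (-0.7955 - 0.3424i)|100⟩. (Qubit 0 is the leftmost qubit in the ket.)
1/√8|000⟩ + 1/√8|001⟩ + (-0.5625 - 0.2421i)|100⟩ + (-0.5625 - 0.2421i)|101⟩

H on qubit 2 mixes each pair of kets that differ only in qubit 2: amplitudes (a, b) of (|…0…⟩, |…1…⟩) become ((a + b)/√2, (a − b)/√2). Kets absent from the input have amplitude 0.
(|000⟩, |001⟩): (a, b) = (1/2, 0) → (1/√8, 1/√8)
(|100⟩, |101⟩): (a, b) = ((-0.7955 - 0.3424i), 0) → ((-0.5625 - 0.2421i), (-0.5625 - 0.2421i))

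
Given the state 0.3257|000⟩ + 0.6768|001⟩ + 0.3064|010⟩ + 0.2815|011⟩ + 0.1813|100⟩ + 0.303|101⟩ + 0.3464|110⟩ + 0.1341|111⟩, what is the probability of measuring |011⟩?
0.07924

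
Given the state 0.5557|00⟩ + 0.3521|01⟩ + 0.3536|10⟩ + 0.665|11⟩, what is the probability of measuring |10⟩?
0.125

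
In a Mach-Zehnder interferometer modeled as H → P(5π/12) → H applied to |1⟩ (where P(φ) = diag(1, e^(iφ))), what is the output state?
(0.3706 - 0.483i)|0⟩ + (0.6294 + 0.483i)|1⟩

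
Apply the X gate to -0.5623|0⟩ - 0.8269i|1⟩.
-0.8269i|0⟩ - 0.5623|1⟩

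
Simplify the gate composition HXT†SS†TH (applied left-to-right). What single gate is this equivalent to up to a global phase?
Z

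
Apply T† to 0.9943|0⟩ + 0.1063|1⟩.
0.9943|0⟩ + (0.07517 - 0.07517i)|1⟩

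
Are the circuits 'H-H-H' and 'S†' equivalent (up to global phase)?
No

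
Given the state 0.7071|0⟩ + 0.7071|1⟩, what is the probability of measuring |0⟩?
0.5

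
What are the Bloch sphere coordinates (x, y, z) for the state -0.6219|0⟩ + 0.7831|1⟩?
(-0.974, 0, -0.2265)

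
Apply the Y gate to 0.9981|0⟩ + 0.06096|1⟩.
-0.06096i|0⟩ + 0.9981i|1⟩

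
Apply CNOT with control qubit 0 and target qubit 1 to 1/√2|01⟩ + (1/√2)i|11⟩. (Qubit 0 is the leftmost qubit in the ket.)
1/√2|01⟩ + (1/√2)i|10⟩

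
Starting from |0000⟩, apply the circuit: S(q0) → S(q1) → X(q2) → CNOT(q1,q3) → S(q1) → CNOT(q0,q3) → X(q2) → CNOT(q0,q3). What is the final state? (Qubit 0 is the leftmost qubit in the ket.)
|0000⟩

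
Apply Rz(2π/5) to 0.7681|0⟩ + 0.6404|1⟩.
(0.6214 - 0.4515i)|0⟩ + (0.5181 + 0.3764i)|1⟩

Rz(2π/5) = [[e^(−iθ/2), 0], [0, e^(iθ/2)]] with e^(±iθ/2) = cos(θ/2) ± i·sin(θ/2); θ = 2π/5, cos(θ/2) ≈ 0.809017, sin(θ/2) ≈ 0.587785.
With a = amp(|0⟩) = 0.7681 and b = amp(|1⟩) = 0.6404:
new amp(|0⟩) = (0.809017 - 0.587785i)·a = (0.6214 - 0.4515i)
new amp(|1⟩) = (0.809017 + 0.587785i)·b = (0.5181 + 0.3764i)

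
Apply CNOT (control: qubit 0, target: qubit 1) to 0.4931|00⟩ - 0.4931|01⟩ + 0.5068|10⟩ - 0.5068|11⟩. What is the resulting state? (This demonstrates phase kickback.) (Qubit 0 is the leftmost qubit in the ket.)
0.4931|00⟩ - 0.4931|01⟩ - 0.5068|10⟩ + 0.5068|11⟩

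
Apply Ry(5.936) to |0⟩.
-0.985|0⟩ + 0.1727|1⟩

Ry(5.936) = [[cos(θ/2), −sin(θ/2)], [sin(θ/2), cos(θ/2)]]; θ = 5.936, cos(θ/2) ≈ -0.984971, sin(θ/2) ≈ 0.172722.
With a = amp(|0⟩) = 1 and b = amp(|1⟩) = 0:
new amp(|0⟩) = (-0.984971)·a + (-0.172722)·b = -0.985
new amp(|1⟩) = (0.172722)·a + (-0.984971)·b = 0.1727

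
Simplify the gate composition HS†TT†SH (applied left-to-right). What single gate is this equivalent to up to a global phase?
I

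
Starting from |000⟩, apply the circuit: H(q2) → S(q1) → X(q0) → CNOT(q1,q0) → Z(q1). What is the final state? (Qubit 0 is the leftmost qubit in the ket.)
1/√2|100⟩ + 1/√2|101⟩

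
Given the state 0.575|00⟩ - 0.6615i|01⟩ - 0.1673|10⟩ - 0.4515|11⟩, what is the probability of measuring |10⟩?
0.02799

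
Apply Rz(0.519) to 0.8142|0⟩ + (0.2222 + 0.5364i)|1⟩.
(0.7869 - 0.2089i)|0⟩ + (0.07712 + 0.5755i)|1⟩

Rz(0.519) = [[e^(−iθ/2), 0], [0, e^(iθ/2)]] with e^(±iθ/2) = cos(θ/2) ± i·sin(θ/2); θ = 0.519, cos(θ/2) ≈ 0.966518, sin(θ/2) ≈ 0.256597.
With a = amp(|0⟩) = 0.8142 and b = amp(|1⟩) = (0.2222 + 0.5364i):
new amp(|0⟩) = (0.966518 - 0.256597i)·a = (0.7869 - 0.2089i)
new amp(|1⟩) = (0.966518 + 0.256597i)·b = (0.07712 + 0.5755i)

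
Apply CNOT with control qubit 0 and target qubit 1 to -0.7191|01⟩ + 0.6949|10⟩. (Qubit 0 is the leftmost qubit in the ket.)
-0.7191|01⟩ + 0.6949|11⟩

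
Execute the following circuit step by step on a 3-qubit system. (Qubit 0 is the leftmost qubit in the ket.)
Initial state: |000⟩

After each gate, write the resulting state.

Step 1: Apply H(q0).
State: 1/√2|000⟩ + 1/√2|100⟩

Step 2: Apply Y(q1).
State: (1/√2)i|010⟩ + (1/√2)i|110⟩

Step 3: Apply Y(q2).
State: -1/√2|011⟩ - 1/√2|111⟩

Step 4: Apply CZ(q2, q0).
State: -1/√2|011⟩ + 1/√2|111⟩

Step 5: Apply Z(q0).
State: -1/√2|011⟩ - 1/√2|111⟩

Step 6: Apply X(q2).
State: -1/√2|010⟩ - 1/√2|110⟩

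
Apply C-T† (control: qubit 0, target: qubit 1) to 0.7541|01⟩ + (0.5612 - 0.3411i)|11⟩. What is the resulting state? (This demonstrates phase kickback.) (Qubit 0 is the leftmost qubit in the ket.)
0.7541|01⟩ + (0.1556 - 0.638i)|11⟩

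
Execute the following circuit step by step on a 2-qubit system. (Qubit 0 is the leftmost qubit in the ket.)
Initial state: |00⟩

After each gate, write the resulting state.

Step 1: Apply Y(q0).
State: i|10⟩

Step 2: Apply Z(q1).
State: i|10⟩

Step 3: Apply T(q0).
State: (-1/√2 + (1/√2)i)|10⟩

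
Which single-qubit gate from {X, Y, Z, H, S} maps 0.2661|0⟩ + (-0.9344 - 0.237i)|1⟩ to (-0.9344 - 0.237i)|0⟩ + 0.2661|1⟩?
X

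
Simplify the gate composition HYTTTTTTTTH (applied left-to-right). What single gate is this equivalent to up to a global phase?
Y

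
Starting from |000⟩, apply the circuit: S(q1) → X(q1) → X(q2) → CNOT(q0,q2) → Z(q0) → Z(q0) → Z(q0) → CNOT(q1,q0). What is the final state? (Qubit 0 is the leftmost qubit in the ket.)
|111⟩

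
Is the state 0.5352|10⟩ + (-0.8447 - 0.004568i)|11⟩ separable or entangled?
Separable

Writing the state as a|00⟩ + b|01⟩ + c|10⟩ + d|11⟩, it is a product state iff ad − bc = 0.
Here (a, b, c, d) = (0, 0, 0.5352, (-0.8447 - 0.004568i)): ad − bc = (0)(-0.8447 - 0.004568i) − (0)(0.5352) = 0, so the state is separable.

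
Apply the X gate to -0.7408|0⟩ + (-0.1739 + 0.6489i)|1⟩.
(-0.1739 + 0.6489i)|0⟩ - 0.7408|1⟩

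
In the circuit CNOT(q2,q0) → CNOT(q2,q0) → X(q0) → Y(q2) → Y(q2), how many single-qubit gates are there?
3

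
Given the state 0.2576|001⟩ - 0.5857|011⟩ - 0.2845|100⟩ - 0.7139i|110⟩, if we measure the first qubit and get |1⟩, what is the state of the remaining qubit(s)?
-0.3702|00⟩ - 0.929i|10⟩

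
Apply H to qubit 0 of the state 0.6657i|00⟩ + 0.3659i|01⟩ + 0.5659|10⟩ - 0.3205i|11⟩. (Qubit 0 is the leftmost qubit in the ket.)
(0.4002 + 0.4707i)|00⟩ + 0.0321i|01⟩ + (-0.4002 + 0.4707i)|10⟩ + 0.4854i|11⟩

H on qubit 0 mixes each pair of kets that differ only in qubit 0: amplitudes (a, b) of (|…0…⟩, |…1…⟩) become ((a + b)/√2, (a − b)/√2). Kets absent from the input have amplitude 0.
(|00⟩, |10⟩): (a, b) = (0.6657i, 0.5659) → ((0.4002 + 0.4707i), (-0.4002 + 0.4707i))
(|01⟩, |11⟩): (a, b) = (0.3659i, -0.3205i) → (0.0321i, 0.4854i)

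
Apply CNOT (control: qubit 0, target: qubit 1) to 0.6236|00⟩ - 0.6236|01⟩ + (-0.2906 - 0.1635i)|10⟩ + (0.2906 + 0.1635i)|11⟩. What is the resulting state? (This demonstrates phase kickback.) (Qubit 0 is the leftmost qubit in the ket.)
0.6236|00⟩ - 0.6236|01⟩ + (0.2906 + 0.1635i)|10⟩ + (-0.2906 - 0.1635i)|11⟩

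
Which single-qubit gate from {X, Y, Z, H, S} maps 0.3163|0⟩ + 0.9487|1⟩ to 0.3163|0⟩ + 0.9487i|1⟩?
S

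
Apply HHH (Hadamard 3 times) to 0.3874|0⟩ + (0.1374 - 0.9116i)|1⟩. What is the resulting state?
(0.3711 - 0.6446i)|0⟩ + (0.1768 + 0.6446i)|1⟩

H² = I, so H^3 = H: a single Hadamard. With (a, b) = (0.3874, (0.1374 - 0.9116i)), H gives ((a + b)/√2, (a − b)/√2) = ((0.3711 - 0.6446i), (0.1768 + 0.6446i)).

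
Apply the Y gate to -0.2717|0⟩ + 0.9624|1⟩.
-0.9624i|0⟩ - 0.2717i|1⟩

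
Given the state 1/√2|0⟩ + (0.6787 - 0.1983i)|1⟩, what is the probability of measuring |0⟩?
1/2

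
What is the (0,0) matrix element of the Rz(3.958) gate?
(-0.397 - 0.9178i)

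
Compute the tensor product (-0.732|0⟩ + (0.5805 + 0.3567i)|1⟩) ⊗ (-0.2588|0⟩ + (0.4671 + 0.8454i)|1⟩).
0.1894|00⟩ + (-0.3419 - 0.6188i)|01⟩ + (-0.1502 - 0.09231i)|10⟩ + (-0.0304 + 0.6574i)|11⟩

amp(|b₁b₂…⟩) = product of the factor amplitudes for bits b₁, b₂, …; only kets whose every factor amplitude is nonzero survive.
|00⟩: (-0.732)(-0.2588) = 0.1894
|01⟩: (-0.732)(0.4671 + 0.8454i) = (-0.3419 - 0.6188i)
|10⟩: (0.5805 + 0.3567i)(-0.2588) = (-0.1502 - 0.09231i)
|11⟩: (0.5805 + 0.3567i)(0.4671 + 0.8454i) = (-0.0304 + 0.6574i)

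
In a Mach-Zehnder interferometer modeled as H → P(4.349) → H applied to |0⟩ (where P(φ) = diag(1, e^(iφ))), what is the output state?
(0.3223 - 0.4673i)|0⟩ + (0.6777 + 0.4673i)|1⟩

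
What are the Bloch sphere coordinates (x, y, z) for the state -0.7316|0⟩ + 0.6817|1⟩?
(-0.9975, 0, 0.07052)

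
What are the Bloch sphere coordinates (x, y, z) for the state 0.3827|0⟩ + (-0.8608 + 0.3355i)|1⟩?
(-0.6589, 0.2568, -0.7071)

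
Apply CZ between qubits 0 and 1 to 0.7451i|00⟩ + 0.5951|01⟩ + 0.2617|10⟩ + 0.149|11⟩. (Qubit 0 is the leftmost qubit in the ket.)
0.7451i|00⟩ + 0.5951|01⟩ + 0.2617|10⟩ - 0.149|11⟩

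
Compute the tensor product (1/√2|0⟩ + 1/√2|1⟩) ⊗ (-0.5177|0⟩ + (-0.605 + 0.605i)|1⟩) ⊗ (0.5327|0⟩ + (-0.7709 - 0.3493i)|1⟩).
-0.195|000⟩ + (0.2822 + 0.1279i)|001⟩ + (-0.2279 + 0.2279i)|010⟩ + (0.4792 - 0.1804i)|011⟩ - 0.195|100⟩ + (0.2822 + 0.1279i)|101⟩ + (-0.2279 + 0.2279i)|110⟩ + (0.4792 - 0.1804i)|111⟩

amp(|b₁b₂…⟩) = product of the factor amplitudes for bits b₁, b₂, …; only kets whose every factor amplitude is nonzero survive.
|000⟩: (1/√2)(-0.5177)(0.5327) = -0.195
|001⟩: (1/√2)(-0.5177)(-0.7709 - 0.3493i) = (0.2822 + 0.1279i)
|010⟩: (1/√2)(-0.605 + 0.605i)(0.5327) = (-0.2279 + 0.2279i)
|011⟩: (1/√2)(-0.605 + 0.605i)(-0.7709 - 0.3493i) = (0.4792 - 0.1804i)
|100⟩: (1/√2)(-0.5177)(0.5327) = -0.195
|101⟩: (1/√2)(-0.5177)(-0.7709 - 0.3493i) = (0.2822 + 0.1279i)
|110⟩: (1/√2)(-0.605 + 0.605i)(0.5327) = (-0.2279 + 0.2279i)
|111⟩: (1/√2)(-0.605 + 0.605i)(-0.7709 - 0.3493i) = (0.4792 - 0.1804i)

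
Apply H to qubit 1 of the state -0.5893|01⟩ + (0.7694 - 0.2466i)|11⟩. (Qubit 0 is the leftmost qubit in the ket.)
-0.4167|00⟩ + 0.4167|01⟩ + (0.544 - 0.1744i)|10⟩ + (-0.544 + 0.1744i)|11⟩

H on qubit 1 mixes each pair of kets that differ only in qubit 1: amplitudes (a, b) of (|…0…⟩, |…1…⟩) become ((a + b)/√2, (a − b)/√2). Kets absent from the input have amplitude 0.
(|00⟩, |01⟩): (a, b) = (0, -0.5893) → (-0.4167, 0.4167)
(|10⟩, |11⟩): (a, b) = (0, (0.7694 - 0.2466i)) → ((0.544 - 0.1744i), (-0.544 + 0.1744i))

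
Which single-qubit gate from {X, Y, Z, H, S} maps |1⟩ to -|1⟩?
Z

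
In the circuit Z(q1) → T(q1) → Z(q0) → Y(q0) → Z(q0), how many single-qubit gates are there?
5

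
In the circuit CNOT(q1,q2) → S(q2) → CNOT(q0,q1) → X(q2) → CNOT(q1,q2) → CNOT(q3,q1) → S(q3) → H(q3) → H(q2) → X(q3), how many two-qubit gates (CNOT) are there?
4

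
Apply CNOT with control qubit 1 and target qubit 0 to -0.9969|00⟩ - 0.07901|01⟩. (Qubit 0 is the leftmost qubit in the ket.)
-0.9969|00⟩ - 0.07901|11⟩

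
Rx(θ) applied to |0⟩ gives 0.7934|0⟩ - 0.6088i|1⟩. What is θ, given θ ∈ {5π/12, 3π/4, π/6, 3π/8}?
5π/12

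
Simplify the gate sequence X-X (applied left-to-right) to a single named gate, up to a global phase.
I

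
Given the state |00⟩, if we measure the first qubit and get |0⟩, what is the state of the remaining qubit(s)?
|0⟩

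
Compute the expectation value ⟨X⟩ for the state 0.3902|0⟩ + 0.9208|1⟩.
0.7186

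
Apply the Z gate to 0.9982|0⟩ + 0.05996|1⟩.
0.9982|0⟩ - 0.05996|1⟩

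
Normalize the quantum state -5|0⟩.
-|0⟩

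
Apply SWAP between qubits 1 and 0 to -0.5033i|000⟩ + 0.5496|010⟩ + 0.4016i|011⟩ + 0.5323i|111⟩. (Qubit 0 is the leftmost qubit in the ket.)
-0.5033i|000⟩ + 0.5496|100⟩ + 0.4016i|101⟩ + 0.5323i|111⟩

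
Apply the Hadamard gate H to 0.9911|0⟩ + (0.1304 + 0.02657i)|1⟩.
(0.793 + 0.01879i)|0⟩ + (0.6086 - 0.01879i)|1⟩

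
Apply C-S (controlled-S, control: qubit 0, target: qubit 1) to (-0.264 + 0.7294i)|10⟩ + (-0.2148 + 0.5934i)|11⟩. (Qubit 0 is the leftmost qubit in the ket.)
(-0.264 + 0.7294i)|10⟩ + (-0.5934 - 0.2148i)|11⟩

C-S leaves the control-|0⟩ kets |00⟩, |01⟩ unchanged and applies S to qubit 1 on the control-|1⟩ pair (|10⟩, |11⟩).
S = [[1, 0], [0, i]].
With a = amp(|10⟩) = (-0.264 + 0.7294i) and b = amp(|11⟩) = (-0.2148 + 0.5934i):
new amp(|10⟩) = (1)·a = (-0.264 + 0.7294i)
new amp(|11⟩) = (i)·b = (-0.5934 - 0.2148i)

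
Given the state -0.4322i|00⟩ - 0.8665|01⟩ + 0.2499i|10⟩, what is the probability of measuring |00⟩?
0.1868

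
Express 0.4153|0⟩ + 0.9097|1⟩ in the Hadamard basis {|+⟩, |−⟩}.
0.9369|+⟩ - 0.3496|−⟩

With |ψ⟩ = α|0⟩ + β|1⟩, the Hadamard-basis coefficients are ⟨+|ψ⟩ = (α + β)/√2 and ⟨−|ψ⟩ = (α − β)/√2.
Here α = 0.4153, β = 0.9097: (α + β)/√2 = 0.9369, (α − β)/√2 = -0.3496.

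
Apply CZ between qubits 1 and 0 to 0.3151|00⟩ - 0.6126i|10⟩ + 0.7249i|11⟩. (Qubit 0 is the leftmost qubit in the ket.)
0.3151|00⟩ - 0.6126i|10⟩ - 0.7249i|11⟩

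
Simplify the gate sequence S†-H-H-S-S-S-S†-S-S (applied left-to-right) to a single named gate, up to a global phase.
S†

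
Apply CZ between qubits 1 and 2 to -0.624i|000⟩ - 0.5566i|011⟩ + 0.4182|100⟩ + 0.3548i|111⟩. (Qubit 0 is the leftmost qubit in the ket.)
-0.624i|000⟩ + 0.5566i|011⟩ + 0.4182|100⟩ - 0.3548i|111⟩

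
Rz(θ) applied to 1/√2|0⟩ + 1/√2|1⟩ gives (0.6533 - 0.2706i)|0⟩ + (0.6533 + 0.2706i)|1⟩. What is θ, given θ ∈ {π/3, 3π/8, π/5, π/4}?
π/4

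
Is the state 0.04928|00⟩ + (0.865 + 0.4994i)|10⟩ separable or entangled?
Separable

Writing the state as a|00⟩ + b|01⟩ + c|10⟩ + d|11⟩, it is a product state iff ad − bc = 0.
Here (a, b, c, d) = (0.04928, 0, (0.865 + 0.4994i), 0): ad − bc = (0.04928)(0) − (0)(0.865 + 0.4994i) = 0, so the state is separable.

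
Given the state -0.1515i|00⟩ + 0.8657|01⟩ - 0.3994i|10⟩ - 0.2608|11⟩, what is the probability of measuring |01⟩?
0.7494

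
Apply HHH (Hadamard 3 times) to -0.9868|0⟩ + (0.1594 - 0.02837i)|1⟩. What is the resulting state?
(-0.5851 - 0.02006i)|0⟩ + (-0.8105 + 0.02006i)|1⟩

H² = I, so H^3 = H: a single Hadamard. With (a, b) = (-0.9868, (0.1594 - 0.02837i)), H gives ((a + b)/√2, (a − b)/√2) = ((-0.5851 - 0.02006i), (-0.8105 + 0.02006i)).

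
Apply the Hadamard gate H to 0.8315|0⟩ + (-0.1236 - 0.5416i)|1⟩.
(0.5006 - 0.383i)|0⟩ + (0.6754 + 0.383i)|1⟩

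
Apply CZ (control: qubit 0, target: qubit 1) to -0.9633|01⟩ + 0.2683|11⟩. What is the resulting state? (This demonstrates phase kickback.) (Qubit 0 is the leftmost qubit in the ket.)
-0.9633|01⟩ - 0.2683|11⟩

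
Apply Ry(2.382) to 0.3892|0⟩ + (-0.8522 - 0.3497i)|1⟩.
(0.9358 + 0.3248i)|0⟩ + (0.04553 - 0.1296i)|1⟩

Ry(2.382) = [[cos(θ/2), −sin(θ/2)], [sin(θ/2), cos(θ/2)]]; θ = 2.382, cos(θ/2) ≈ 0.370731, sin(θ/2) ≈ 0.92874.
With a = amp(|0⟩) = 0.3892 and b = amp(|1⟩) = (-0.8522 - 0.3497i):
new amp(|0⟩) = (0.370731)·a + (-0.92874)·b = (0.9358 + 0.3248i)
new amp(|1⟩) = (0.92874)·a + (0.370731)·b = (0.04553 - 0.1296i)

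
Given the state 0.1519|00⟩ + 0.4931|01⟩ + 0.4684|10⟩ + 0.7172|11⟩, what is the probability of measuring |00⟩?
0.02307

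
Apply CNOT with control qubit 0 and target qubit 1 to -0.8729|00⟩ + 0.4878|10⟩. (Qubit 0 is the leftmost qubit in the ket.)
-0.8729|00⟩ + 0.4878|11⟩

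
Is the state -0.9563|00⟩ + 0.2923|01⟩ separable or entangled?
Separable

Writing the state as a|00⟩ + b|01⟩ + c|10⟩ + d|11⟩, it is a product state iff ad − bc = 0.
Here (a, b, c, d) = (-0.9563, 0.2923, 0, 0): ad − bc = (-0.9563)(0) − (0.2923)(0) = 0, so the state is separable.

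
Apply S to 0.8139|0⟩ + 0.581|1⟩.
0.8139|0⟩ + 0.581i|1⟩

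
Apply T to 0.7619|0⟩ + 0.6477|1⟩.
0.7619|0⟩ + (0.458 + 0.458i)|1⟩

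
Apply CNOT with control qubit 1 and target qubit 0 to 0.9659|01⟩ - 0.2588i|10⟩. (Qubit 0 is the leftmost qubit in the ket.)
-0.2588i|10⟩ + 0.9659|11⟩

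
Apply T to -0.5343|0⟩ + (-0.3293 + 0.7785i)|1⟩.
-0.5343|0⟩ + (-0.7833 + 0.3176i)|1⟩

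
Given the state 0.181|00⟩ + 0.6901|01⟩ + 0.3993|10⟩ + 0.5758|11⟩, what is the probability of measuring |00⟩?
0.03276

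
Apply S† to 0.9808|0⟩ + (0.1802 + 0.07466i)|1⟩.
0.9808|0⟩ + (0.07466 - 0.1802i)|1⟩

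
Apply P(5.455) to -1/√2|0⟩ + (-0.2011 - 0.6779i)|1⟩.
-1/√2|0⟩ + (-0.6354 - 0.3103i)|1⟩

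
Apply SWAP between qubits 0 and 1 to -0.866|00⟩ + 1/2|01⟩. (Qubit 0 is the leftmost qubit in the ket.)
-0.866|00⟩ + 1/2|10⟩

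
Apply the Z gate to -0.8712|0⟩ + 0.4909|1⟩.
-0.8712|0⟩ - 0.4909|1⟩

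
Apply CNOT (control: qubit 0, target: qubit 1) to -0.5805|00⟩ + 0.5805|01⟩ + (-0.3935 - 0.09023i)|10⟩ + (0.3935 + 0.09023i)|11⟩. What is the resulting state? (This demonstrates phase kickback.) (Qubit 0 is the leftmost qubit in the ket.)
-0.5805|00⟩ + 0.5805|01⟩ + (0.3935 + 0.09023i)|10⟩ + (-0.3935 - 0.09023i)|11⟩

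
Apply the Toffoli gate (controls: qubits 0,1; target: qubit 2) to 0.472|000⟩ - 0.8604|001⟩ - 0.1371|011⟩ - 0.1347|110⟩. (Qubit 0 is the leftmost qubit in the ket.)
0.472|000⟩ - 0.8604|001⟩ - 0.1371|011⟩ - 0.1347|111⟩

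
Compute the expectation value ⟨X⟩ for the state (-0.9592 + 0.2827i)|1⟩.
0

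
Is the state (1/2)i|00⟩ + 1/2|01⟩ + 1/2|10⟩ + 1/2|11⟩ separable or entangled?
Entangled

Writing the state as a|00⟩ + b|01⟩ + c|10⟩ + d|11⟩, it is a product state iff ad − bc = 0.
Here (a, b, c, d) = ((1/2)i, 1/2, 1/2, 1/2): ad − bc = ((1/2)i)(1/2) − (1/2)(1/2) = (-0.25 + 0.25i) ≠ 0, so the state is entangled.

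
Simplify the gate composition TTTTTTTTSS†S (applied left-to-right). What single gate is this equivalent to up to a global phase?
S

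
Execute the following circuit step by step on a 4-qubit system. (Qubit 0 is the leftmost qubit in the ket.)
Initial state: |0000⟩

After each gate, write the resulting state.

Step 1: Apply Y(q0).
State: i|1000⟩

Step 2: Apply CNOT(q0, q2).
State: i|1010⟩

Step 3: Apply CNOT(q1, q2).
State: i|1010⟩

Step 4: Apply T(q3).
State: i|1010⟩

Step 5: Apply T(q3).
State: i|1010⟩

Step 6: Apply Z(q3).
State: i|1010⟩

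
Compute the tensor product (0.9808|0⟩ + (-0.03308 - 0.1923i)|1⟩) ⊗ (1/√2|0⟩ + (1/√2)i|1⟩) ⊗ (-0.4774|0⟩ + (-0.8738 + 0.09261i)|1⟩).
-0.3311|000⟩ + (-0.606 + 0.06423i)|001⟩ - 0.3311i|010⟩ + (-0.06423 - 0.606i)|011⟩ + (0.01117 + 0.06492i)|100⟩ + (0.03303 + 0.1167i)|101⟩ + (-0.06492 + 0.01117i)|110⟩ + (-0.1167 + 0.03303i)|111⟩

amp(|b₁b₂…⟩) = product of the factor amplitudes for bits b₁, b₂, …; only kets whose every factor amplitude is nonzero survive.
|000⟩: (0.9808)(1/√2)(-0.4774) = -0.3311
|001⟩: (0.9808)(1/√2)(-0.8738 + 0.09261i) = (-0.606 + 0.06423i)
|010⟩: (0.9808)((1/√2)i)(-0.4774) = -0.3311i
|011⟩: (0.9808)((1/√2)i)(-0.8738 + 0.09261i) = (-0.06423 - 0.606i)
|100⟩: (-0.03308 - 0.1923i)(1/√2)(-0.4774) = (0.01117 + 0.06492i)
|101⟩: (-0.03308 - 0.1923i)(1/√2)(-0.8738 + 0.09261i) = (0.03303 + 0.1167i)
|110⟩: (-0.03308 - 0.1923i)((1/√2)i)(-0.4774) = (-0.06492 + 0.01117i)
|111⟩: (-0.03308 - 0.1923i)((1/√2)i)(-0.8738 + 0.09261i) = (-0.1167 + 0.03303i)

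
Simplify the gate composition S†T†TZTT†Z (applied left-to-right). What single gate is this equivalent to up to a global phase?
S†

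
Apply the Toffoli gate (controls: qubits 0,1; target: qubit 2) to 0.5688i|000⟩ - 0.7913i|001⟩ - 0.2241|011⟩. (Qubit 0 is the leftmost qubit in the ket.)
0.5688i|000⟩ - 0.7913i|001⟩ - 0.2241|011⟩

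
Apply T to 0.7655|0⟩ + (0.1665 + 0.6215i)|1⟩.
0.7655|0⟩ + (-0.3217 + 0.5572i)|1⟩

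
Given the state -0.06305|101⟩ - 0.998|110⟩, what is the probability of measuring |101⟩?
0.003975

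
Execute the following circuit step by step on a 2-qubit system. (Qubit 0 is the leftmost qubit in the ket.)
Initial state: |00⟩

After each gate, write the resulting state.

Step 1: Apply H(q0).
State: 1/√2|00⟩ + 1/√2|10⟩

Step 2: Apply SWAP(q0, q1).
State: 1/√2|00⟩ + 1/√2|01⟩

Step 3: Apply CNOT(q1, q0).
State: 1/√2|00⟩ + 1/√2|11⟩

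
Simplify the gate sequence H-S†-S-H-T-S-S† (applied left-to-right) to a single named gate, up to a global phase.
T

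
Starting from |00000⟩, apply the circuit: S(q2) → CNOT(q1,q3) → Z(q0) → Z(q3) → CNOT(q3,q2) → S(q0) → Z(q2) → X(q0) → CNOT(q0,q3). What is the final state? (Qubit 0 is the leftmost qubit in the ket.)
|10010⟩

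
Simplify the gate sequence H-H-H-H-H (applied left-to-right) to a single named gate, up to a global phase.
H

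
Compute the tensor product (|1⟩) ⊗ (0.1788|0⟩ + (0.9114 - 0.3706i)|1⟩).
0.1788|10⟩ + (0.9114 - 0.3706i)|11⟩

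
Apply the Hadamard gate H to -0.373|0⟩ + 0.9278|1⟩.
0.3923|0⟩ - 0.9198|1⟩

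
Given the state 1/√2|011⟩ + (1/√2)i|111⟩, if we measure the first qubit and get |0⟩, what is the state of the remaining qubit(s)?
|11⟩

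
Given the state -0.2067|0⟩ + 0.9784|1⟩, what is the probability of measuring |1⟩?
0.9573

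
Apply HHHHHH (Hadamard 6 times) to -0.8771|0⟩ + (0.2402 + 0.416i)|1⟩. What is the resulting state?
-0.8771|0⟩ + (0.2402 + 0.416i)|1⟩

H² = I, so an even number of Hadamards cancels: H^6 = I and the state is unchanged.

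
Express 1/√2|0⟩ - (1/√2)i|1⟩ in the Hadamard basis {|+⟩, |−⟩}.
(1/2 - (1/2)i)|+⟩ + (1/2 + (1/2)i)|−⟩

With |ψ⟩ = α|0⟩ + β|1⟩, the Hadamard-basis coefficients are ⟨+|ψ⟩ = (α + β)/√2 and ⟨−|ψ⟩ = (α − β)/√2.
Here α = 1/√2, β = -(1/√2)i: (α + β)/√2 = (1/2 - (1/2)i), (α − β)/√2 = (1/2 + (1/2)i).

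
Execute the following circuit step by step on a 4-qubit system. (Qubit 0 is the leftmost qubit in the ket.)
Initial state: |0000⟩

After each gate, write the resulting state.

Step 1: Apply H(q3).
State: 1/√2|0000⟩ + 1/√2|0001⟩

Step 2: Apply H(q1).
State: 1/2|0000⟩ + 1/2|0001⟩ + 1/2|0100⟩ + 1/2|0101⟩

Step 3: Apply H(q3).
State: 1/√2|0000⟩ + 1/√2|0100⟩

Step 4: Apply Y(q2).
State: (1/√2)i|0010⟩ + (1/√2)i|0110⟩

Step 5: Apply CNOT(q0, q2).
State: (1/√2)i|0010⟩ + (1/√2)i|0110⟩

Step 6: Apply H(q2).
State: (1/2)i|0000⟩ - (1/2)i|0010⟩ + (1/2)i|0100⟩ - (1/2)i|0110⟩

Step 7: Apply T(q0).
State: (1/2)i|0000⟩ - (1/2)i|0010⟩ + (1/2)i|0100⟩ - (1/2)i|0110⟩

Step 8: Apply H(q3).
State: (1/√8)i|0000⟩ + (1/√8)i|0001⟩ - (1/√8)i|0010⟩ - (1/√8)i|0011⟩ + (1/√8)i|0100⟩ + (1/√8)i|0101⟩ - (1/√8)i|0110⟩ - (1/√8)i|0111⟩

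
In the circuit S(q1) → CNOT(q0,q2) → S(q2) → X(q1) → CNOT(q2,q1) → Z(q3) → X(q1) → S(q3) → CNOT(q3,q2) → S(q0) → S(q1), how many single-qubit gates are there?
8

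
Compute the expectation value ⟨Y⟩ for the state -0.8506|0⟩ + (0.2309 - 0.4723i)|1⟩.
0.8035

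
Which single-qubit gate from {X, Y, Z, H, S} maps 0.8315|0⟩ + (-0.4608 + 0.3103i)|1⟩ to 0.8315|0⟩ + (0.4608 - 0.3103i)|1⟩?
Z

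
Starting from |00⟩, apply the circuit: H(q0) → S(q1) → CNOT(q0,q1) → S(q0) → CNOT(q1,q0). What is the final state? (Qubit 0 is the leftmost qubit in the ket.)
1/√2|00⟩ + (1/√2)i|01⟩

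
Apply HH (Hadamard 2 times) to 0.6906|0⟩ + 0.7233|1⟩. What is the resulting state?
0.6906|0⟩ + 0.7233|1⟩

H² = I, so an even number of Hadamards cancels: H^2 = I and the state is unchanged.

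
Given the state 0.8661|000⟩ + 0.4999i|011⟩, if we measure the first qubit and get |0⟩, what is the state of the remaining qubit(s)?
0.8661|00⟩ + 0.4999i|11⟩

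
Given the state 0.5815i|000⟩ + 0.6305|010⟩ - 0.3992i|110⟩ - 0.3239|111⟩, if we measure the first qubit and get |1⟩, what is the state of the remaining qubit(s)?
-0.7765i|10⟩ - 0.6301|11⟩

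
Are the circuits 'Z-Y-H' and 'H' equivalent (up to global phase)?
No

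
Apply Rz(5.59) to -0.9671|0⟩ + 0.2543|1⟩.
(0.9096 + 0.3285i)|0⟩ + (-0.2392 + 0.08638i)|1⟩

Rz(5.59) = [[e^(−iθ/2), 0], [0, e^(iθ/2)]] with e^(±iθ/2) = cos(θ/2) ± i·sin(θ/2); θ = 5.59, cos(θ/2) ≈ -0.940536, sin(θ/2) ≈ 0.339695.
With a = amp(|0⟩) = -0.9671 and b = amp(|1⟩) = 0.2543:
new amp(|0⟩) = (-0.940536 - 0.339695i)·a = (0.9096 + 0.3285i)
new amp(|1⟩) = (-0.940536 + 0.339695i)·b = (-0.2392 + 0.08638i)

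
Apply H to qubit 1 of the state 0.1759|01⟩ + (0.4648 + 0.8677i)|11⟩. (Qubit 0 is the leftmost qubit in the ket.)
0.1244|00⟩ - 0.1244|01⟩ + (0.3287 + 0.6136i)|10⟩ + (-0.3287 - 0.6136i)|11⟩

H on qubit 1 mixes each pair of kets that differ only in qubit 1: amplitudes (a, b) of (|…0…⟩, |…1…⟩) become ((a + b)/√2, (a − b)/√2). Kets absent from the input have amplitude 0.
(|00⟩, |01⟩): (a, b) = (0, 0.1759) → (0.1244, -0.1244)
(|10⟩, |11⟩): (a, b) = (0, (0.4648 + 0.8677i)) → ((0.3287 + 0.6136i), (-0.3287 - 0.6136i))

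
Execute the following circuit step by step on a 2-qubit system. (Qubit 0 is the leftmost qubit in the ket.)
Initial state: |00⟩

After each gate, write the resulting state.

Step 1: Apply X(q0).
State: |10⟩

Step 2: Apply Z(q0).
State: -|10⟩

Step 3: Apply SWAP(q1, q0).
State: -|01⟩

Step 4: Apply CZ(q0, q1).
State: -|01⟩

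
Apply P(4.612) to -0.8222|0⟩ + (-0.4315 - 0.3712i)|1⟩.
-0.8222|0⟩ + (-0.3261 + 0.4665i)|1⟩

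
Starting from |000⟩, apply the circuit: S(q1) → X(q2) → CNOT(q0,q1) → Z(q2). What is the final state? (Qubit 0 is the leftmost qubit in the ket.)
-|001⟩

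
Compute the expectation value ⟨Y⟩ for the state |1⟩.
0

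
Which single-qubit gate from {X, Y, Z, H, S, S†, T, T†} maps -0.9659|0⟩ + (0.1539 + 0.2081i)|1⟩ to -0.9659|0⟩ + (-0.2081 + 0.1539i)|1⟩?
S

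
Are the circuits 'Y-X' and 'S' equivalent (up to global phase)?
No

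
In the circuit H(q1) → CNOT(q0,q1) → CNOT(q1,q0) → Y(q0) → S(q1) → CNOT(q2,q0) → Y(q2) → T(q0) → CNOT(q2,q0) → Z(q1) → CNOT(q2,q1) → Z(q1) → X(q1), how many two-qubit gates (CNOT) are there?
5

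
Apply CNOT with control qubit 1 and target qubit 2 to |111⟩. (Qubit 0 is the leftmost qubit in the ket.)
|110⟩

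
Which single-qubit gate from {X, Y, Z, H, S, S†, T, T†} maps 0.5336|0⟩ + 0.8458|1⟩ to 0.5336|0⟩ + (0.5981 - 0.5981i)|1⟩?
T†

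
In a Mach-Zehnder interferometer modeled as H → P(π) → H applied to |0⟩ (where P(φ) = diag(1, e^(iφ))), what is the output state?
|1⟩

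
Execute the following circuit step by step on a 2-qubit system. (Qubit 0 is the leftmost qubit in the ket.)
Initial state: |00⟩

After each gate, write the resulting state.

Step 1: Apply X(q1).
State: |01⟩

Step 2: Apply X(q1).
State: |00⟩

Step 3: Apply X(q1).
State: |01⟩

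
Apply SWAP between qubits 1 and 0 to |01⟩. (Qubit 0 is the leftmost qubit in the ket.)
|10⟩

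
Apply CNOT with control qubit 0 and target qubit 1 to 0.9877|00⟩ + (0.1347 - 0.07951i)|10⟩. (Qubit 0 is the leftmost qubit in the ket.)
0.9877|00⟩ + (0.1347 - 0.07951i)|11⟩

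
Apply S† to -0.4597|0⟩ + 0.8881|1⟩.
-0.4597|0⟩ - 0.8881i|1⟩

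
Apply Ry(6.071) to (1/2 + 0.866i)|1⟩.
(-0.05295 - 0.0917i)|0⟩ + (-0.4972 - 0.8611i)|1⟩

Ry(6.071) = [[cos(θ/2), −sin(θ/2)], [sin(θ/2), cos(θ/2)]]; θ = 6.071, cos(θ/2) ≈ -0.994377, sin(θ/2) ≈ 0.105894.
With a = amp(|0⟩) = 0 and b = amp(|1⟩) = (1/2 + 0.866i):
new amp(|0⟩) = (-0.994377)·a + (-0.105894)·b = (-0.05295 - 0.0917i)
new amp(|1⟩) = (0.105894)·a + (-0.994377)·b = (-0.4972 - 0.8611i)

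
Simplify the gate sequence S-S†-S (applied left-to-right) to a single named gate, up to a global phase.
S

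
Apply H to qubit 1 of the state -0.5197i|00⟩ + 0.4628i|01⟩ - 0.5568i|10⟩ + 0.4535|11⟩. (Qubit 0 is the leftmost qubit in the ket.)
-0.04023i|00⟩ - 0.6947i|01⟩ + (0.3207 - 0.3937i)|10⟩ + (-0.3207 - 0.3937i)|11⟩

H on qubit 1 mixes each pair of kets that differ only in qubit 1: amplitudes (a, b) of (|…0…⟩, |…1…⟩) become ((a + b)/√2, (a − b)/√2). Kets absent from the input have amplitude 0.
(|00⟩, |01⟩): (a, b) = (-0.5197i, 0.4628i) → (-0.04023i, -0.6947i)
(|10⟩, |11⟩): (a, b) = (-0.5568i, 0.4535) → ((0.3207 - 0.3937i), (-0.3207 - 0.3937i))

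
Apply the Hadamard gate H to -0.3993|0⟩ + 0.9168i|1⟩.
(-0.2823 + 0.6483i)|0⟩ + (-0.2823 - 0.6483i)|1⟩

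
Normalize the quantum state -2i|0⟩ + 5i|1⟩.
-0.3714i|0⟩ + 0.9285i|1⟩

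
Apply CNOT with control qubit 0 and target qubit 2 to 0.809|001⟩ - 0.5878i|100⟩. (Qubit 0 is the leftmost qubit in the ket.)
0.809|001⟩ - 0.5878i|101⟩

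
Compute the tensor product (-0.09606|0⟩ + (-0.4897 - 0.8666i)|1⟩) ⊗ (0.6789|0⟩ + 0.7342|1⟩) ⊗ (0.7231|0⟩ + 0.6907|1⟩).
-0.04716|000⟩ - 0.04504|001⟩ - 0.051|010⟩ - 0.04871|011⟩ + (-0.2404 - 0.4254i)|100⟩ + (-0.2296 - 0.4064i)|101⟩ + (-0.26 - 0.4601i)|110⟩ + (-0.2483 - 0.4395i)|111⟩

amp(|b₁b₂…⟩) = product of the factor amplitudes for bits b₁, b₂, …; only kets whose every factor amplitude is nonzero survive.
|000⟩: (-0.09606)(0.6789)(0.7231) = -0.04716
|001⟩: (-0.09606)(0.6789)(0.6907) = -0.04504
|010⟩: (-0.09606)(0.7342)(0.7231) = -0.051
|011⟩: (-0.09606)(0.7342)(0.6907) = -0.04871
|100⟩: (-0.4897 - 0.8666i)(0.6789)(0.7231) = (-0.2404 - 0.4254i)
|101⟩: (-0.4897 - 0.8666i)(0.6789)(0.6907) = (-0.2296 - 0.4064i)
|110⟩: (-0.4897 - 0.8666i)(0.7342)(0.7231) = (-0.26 - 0.4601i)
|111⟩: (-0.4897 - 0.8666i)(0.7342)(0.6907) = (-0.2483 - 0.4395i)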